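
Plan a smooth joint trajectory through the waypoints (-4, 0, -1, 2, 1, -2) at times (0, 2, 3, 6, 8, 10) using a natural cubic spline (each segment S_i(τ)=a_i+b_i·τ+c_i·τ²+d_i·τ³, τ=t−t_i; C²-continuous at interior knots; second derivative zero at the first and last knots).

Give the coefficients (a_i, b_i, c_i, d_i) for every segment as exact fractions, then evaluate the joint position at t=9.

  seg 0: a=-4 b=493/157 c=0 d=-179/628
  seg 1: a=0 b=-44/157 c=-537/314 d=311/314
  seg 2: a=-1 b=-229/314 c=198/157 d=-215/942
  seg 3: a=2 b=106/157 c=-249/314 d=129/1256
  seg 4: a=1 b=-397/314 c=-111/628 d=37/1256
S(9) = -517/1256

Δ: Δ0=2, Δ1=-1, Δ2=1, Δ3=-1/2, Δ4=-3/2
row 1: diag=6, rhs=-18; c'=1/6, d'=-3
row 2: denom=8−1·1/6=47/6; d'=(12−1·-3)/(47/6)=90/47
row 3: denom=10−3·18/47=416/47; d'=(-9−3·90/47)/(416/47)=-693/416
row 4: denom=8−2·47/208=785/104; d'=(-6−2·-693/416)/(785/104)=-111/314
back: M4=-111/314
back: M3=-693/416−47/208·-111/314=-249/157
back: M2=90/47−18/47·-249/157=396/157
back: M1=-3−1/6·396/157=-537/157
M: M0=0, M1=-537/157, M2=396/157, M3=-249/157, M4=-111/314, M5=0
seg 0: a=-4, c=M0/2=0, d=(M1−M0)/(6·2)=-179/628, b=Δ0−h0·(2M0+M1)/6=493/157
seg 1: a=0, c=M1/2=-537/314, d=(M2−M1)/(6·1)=311/314, b=Δ1−h1·(2M1+M2)/6=-44/157
seg 2: a=-1, c=M2/2=198/157, d=(M3−M2)/(6·3)=-215/942, b=Δ2−h2·(2M2+M3)/6=-229/314
seg 3: a=2, c=M3/2=-249/314, d=(M4−M3)/(6·2)=129/1256, b=Δ3−h3·(2M3+M4)/6=106/157
seg 4: a=1, c=M4/2=-111/628, d=(M5−M4)/(6·2)=37/1256, b=Δ4−h4·(2M4+M5)/6=-397/314
t_q=9 → seg 4, τ=1; S=1+-397/314·τ+-111/628·τ²+37/1256·τ³=-517/1256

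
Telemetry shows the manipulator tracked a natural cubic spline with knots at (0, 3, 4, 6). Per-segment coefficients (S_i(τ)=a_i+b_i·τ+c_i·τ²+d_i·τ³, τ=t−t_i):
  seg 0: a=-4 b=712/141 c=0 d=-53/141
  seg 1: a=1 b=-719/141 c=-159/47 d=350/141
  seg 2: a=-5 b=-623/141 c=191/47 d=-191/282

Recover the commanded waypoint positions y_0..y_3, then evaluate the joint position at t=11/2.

y_0=-4 y_1=1 y_2=-5 y_3=-3
S(11/2) = -3587/752

y_0 = S_0(0) = a_0 = -4
y_1 = S_1(0) = a_1 = 1
y_2 = S_2(0) = a_2 = -5
y_3 = S_2(2) = -3
t_q=11/2 is in segment 2 (τ=3/2); S_2(τ)=-3587/752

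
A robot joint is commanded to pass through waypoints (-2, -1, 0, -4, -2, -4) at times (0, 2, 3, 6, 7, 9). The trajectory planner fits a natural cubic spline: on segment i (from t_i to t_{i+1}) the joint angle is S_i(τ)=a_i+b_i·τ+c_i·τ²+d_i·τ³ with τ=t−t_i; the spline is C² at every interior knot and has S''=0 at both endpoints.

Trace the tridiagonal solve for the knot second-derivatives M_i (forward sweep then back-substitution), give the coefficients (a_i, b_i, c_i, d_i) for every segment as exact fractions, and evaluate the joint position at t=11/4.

Δ: Δ0=1/2, Δ1=1, Δ2=-4/3, Δ3=2, Δ4=-1
row 1: diag=6, rhs=3; c'=1/6, d'=1/2
row 2: denom=8−1·1/6=47/6; d'=(-14−1·1/2)/(47/6)=-87/47
row 3: denom=8−3·18/47=322/47; d'=(20−3·-87/47)/(322/47)=1201/322
row 4: denom=6−1·47/322=1885/322; d'=(-18−1·1201/322)/(1885/322)=-6997/1885
back: M4=-6997/1885
back: M3=1201/322−47/322·-6997/1885=8052/1885
back: M2=-87/47−18/47·8052/1885=-6573/1885
back: M1=1/2−1/6·-6573/1885=2038/1885
M: M0=0, M1=2038/1885, M2=-6573/1885, M3=8052/1885, M4=-6997/1885, M5=0
seg 0: a=-2, c=M0/2=0, d=(M1−M0)/(6·2)=1019/11310, b=Δ0−h0·(2M0+M1)/6=1579/11310
seg 1: a=-1, c=M1/2=1019/1885, d=(M2−M1)/(6·1)=-8611/11310, b=Δ1−h1·(2M1+M2)/6=13807/11310
seg 2: a=0, c=M2/2=-6573/3770, d=(M3−M2)/(6·3)=25/58, b=Δ2−h2·(2M2+M3)/6=101/5655
seg 3: a=-4, c=M3/2=4026/1885, d=(M4−M3)/(6·1)=-15049/11310, b=Δ3−h3·(2M3+M4)/6=13513/11310
seg 4: a=-2, c=M4/2=-6997/3770, d=(M5−M4)/(6·2)=6997/22620, b=Δ4−h4·(2M4+M5)/6=8339/5655
t_q=11/4 → seg 1, τ=3/4; S=-1+13807/11310·τ+1019/1885·τ²+-8611/11310·τ³=-24499/241280

  seg 0: a=-2 b=1579/11310 c=0 d=1019/11310
  seg 1: a=-1 b=13807/11310 c=1019/1885 d=-8611/11310
  seg 2: a=0 b=101/5655 c=-6573/3770 d=25/58
  seg 3: a=-4 b=13513/11310 c=4026/1885 d=-15049/11310
  seg 4: a=-2 b=8339/5655 c=-6997/3770 d=6997/22620
S(11/4) = -24499/241280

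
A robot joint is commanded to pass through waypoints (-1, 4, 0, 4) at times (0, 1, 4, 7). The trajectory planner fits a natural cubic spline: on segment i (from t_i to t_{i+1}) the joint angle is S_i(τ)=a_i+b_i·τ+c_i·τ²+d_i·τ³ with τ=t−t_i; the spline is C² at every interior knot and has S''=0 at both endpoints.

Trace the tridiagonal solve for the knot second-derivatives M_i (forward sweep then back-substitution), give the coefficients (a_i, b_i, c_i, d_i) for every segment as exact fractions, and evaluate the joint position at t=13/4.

Δ: Δ0=5, Δ1=-4/3, Δ2=4/3
row 1: diag=8, rhs=-38; c'=3/8, d'=-19/4
row 2: denom=12−3·3/8=87/8; d'=(16−3·-19/4)/(87/8)=242/87
back: M2=242/87
back: M1=-19/4−3/8·242/87=-168/29
M: M0=0, M1=-168/29, M2=242/87, M3=0
seg 0: a=-1, c=M0/2=0, d=(M1−M0)/(6·1)=-28/29, b=Δ0−h0·(2M0+M1)/6=173/29
seg 1: a=4, c=M1/2=-84/29, d=(M2−M1)/(6·3)=373/783, b=Δ1−h1·(2M1+M2)/6=89/29
seg 2: a=0, c=M2/2=121/87, d=(M3−M2)/(6·3)=-121/783, b=Δ2−h2·(2M2+M3)/6=-42/29
t_q=13/4 → seg 1, τ=9/4; S=4+89/29·τ+-84/29·τ²+373/783·τ³=3095/1856

  seg 0: a=-1 b=173/29 c=0 d=-28/29
  seg 1: a=4 b=89/29 c=-84/29 d=373/783
  seg 2: a=0 b=-42/29 c=121/87 d=-121/783
S(13/4) = 3095/1856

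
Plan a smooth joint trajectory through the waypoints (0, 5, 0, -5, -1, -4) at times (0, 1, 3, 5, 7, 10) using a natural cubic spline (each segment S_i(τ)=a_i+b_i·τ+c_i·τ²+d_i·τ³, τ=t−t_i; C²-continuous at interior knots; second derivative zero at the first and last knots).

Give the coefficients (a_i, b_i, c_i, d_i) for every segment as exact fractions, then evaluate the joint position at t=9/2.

Δ: Δ0=5, Δ1=-5/2, Δ2=-5/2, Δ3=2, Δ4=-1
row 1: diag=6, rhs=-45; c'=1/3, d'=-15/2
row 2: denom=8−2·1/3=22/3; d'=(0−2·-15/2)/(22/3)=45/22
row 3: denom=8−2·3/11=82/11; d'=(27−2·45/22)/(82/11)=126/41
row 4: denom=10−2·11/41=388/41; d'=(-18−2·126/41)/(388/41)=-495/194
back: M4=-495/194
back: M3=126/41−11/41·-495/194=729/194
back: M2=45/22−3/11·729/194=99/97
back: M1=-15/2−1/3·99/97=-1521/194
M: M0=0, M1=-1521/194, M2=99/97, M3=729/194, M4=-495/194, M5=0
seg 0: a=0, c=M0/2=0, d=(M1−M0)/(6·1)=-507/388, b=Δ0−h0·(2M0+M1)/6=2447/388
seg 1: a=5, c=M1/2=-1521/388, d=(M2−M1)/(6·2)=573/776, b=Δ1−h1·(2M1+M2)/6=463/194
seg 2: a=0, c=M2/2=99/194, d=(M3−M2)/(6·2)=177/776, b=Δ2−h2·(2M2+M3)/6=-430/97
seg 3: a=-5, c=M3/2=729/388, d=(M4−M3)/(6·2)=-51/97, b=Δ3−h3·(2M3+M4)/6=67/194
seg 4: a=-1, c=M4/2=-495/388, d=(M5−M4)/(6·3)=55/388, b=Δ4−h4·(2M4+M5)/6=301/194
t_q=9/2 → seg 2, τ=3/2; S=0+-430/97·τ+99/194·τ²+177/776·τ³=-29373/6208

  seg 0: a=0 b=2447/388 c=0 d=-507/388
  seg 1: a=5 b=463/194 c=-1521/388 d=573/776
  seg 2: a=0 b=-430/97 c=99/194 d=177/776
  seg 3: a=-5 b=67/194 c=729/388 d=-51/97
  seg 4: a=-1 b=301/194 c=-495/388 d=55/388
S(9/2) = -29373/6208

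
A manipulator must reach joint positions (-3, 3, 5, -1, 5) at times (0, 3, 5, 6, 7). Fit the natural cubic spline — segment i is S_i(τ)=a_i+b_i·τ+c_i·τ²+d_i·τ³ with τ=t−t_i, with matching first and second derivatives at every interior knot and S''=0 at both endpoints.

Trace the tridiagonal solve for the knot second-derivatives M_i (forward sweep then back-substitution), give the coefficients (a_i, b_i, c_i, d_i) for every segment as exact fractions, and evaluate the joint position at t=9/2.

  seg 0: a=-3 b=257/214 c=0 d=19/214
  seg 1: a=3 b=385/107 c=171/214 d=-449/428
  seg 2: a=5 b=-620/107 c=-588/107 d=566/107
  seg 3: a=-1 b=-98/107 c=1110/107 d=-370/107
S(9/2) = 22785/3424

Δ: Δ0=2, Δ1=1, Δ2=-6, Δ3=6
row 1: diag=10, rhs=-6; c'=1/5, d'=-3/5
row 2: denom=6−2·1/5=28/5; d'=(-42−2·-3/5)/(28/5)=-51/7
row 3: denom=4−1·5/28=107/28; d'=(72−1·-51/7)/(107/28)=2220/107
back: M3=2220/107
back: M2=-51/7−5/28·2220/107=-1176/107
back: M1=-3/5−1/5·-1176/107=171/107
M: M0=0, M1=171/107, M2=-1176/107, M3=2220/107, M4=0
seg 0: a=-3, c=M0/2=0, d=(M1−M0)/(6·3)=19/214, b=Δ0−h0·(2M0+M1)/6=257/214
seg 1: a=3, c=M1/2=171/214, d=(M2−M1)/(6·2)=-449/428, b=Δ1−h1·(2M1+M2)/6=385/107
seg 2: a=5, c=M2/2=-588/107, d=(M3−M2)/(6·1)=566/107, b=Δ2−h2·(2M2+M3)/6=-620/107
seg 3: a=-1, c=M3/2=1110/107, d=(M4−M3)/(6·1)=-370/107, b=Δ3−h3·(2M3+M4)/6=-98/107
t_q=9/2 → seg 1, τ=3/2; S=3+385/107·τ+171/214·τ²+-449/428·τ³=22785/3424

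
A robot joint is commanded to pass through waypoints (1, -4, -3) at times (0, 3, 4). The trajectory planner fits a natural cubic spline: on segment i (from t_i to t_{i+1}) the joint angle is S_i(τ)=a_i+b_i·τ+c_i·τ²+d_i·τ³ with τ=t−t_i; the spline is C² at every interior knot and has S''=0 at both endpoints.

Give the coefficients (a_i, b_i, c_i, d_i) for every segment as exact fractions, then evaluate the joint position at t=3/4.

Δ: Δ0=-5/3, Δ1=1
row 1: diag=8, rhs=16; c'=1/8, d'=2
back: M1=2
M: M0=0, M1=2, M2=0
seg 0: a=1, c=M0/2=0, d=(M1−M0)/(6·3)=1/9, b=Δ0−h0·(2M0+M1)/6=-8/3
seg 1: a=-4, c=M1/2=1, d=(M2−M1)/(6·1)=-1/3, b=Δ1−h1·(2M1+M2)/6=1/3
t_q=3/4 → seg 0, τ=3/4; S=1+-8/3·τ+0·τ²+1/9·τ³=-61/64

  seg 0: a=1 b=-8/3 c=0 d=1/9
  seg 1: a=-4 b=1/3 c=1 d=-1/3
S(3/4) = -61/64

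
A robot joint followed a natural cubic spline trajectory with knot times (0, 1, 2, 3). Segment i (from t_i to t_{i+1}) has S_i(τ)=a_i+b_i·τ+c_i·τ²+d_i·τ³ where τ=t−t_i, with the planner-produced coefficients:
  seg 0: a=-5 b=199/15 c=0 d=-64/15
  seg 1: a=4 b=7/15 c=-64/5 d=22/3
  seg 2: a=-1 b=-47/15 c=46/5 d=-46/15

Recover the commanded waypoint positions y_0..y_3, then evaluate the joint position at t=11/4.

y_0 = S_0(0) = a_0 = -5
y_1 = S_1(0) = a_1 = 4
y_2 = S_2(0) = a_2 = -1
y_3 = S_2(1) = 2
t_q=11/4 is in segment 2 (τ=3/4); S_2(τ)=17/32

y_0=-5 y_1=4 y_2=-1 y_3=2
S(11/4) = 17/32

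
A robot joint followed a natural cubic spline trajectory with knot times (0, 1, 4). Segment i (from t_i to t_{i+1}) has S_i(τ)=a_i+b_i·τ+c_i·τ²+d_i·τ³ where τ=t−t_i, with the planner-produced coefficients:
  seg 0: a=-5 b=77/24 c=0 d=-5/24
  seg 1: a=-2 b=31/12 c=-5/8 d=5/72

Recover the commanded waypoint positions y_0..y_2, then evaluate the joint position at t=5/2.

y_0=-5 y_1=-2 y_2=2
S(5/2) = 45/64

y_0 = S_0(0) = a_0 = -5
y_1 = S_1(0) = a_1 = -2
y_2 = S_1(3) = 2
t_q=5/2 is in segment 1 (τ=3/2); S_1(τ)=45/64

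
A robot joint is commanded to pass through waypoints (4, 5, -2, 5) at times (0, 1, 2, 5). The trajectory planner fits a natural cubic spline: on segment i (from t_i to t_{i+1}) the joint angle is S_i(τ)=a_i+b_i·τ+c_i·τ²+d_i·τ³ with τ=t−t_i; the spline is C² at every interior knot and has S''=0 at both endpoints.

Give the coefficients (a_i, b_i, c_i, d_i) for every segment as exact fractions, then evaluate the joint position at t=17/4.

  seg 0: a=4 b=313/93 c=0 d=-220/93
  seg 1: a=5 b=-347/93 c=-220/31 d=356/93
  seg 2: a=-2 b=-599/93 c=136/31 d=-136/279
S(17/4) = 41/248

Δ: Δ0=1, Δ1=-7, Δ2=7/3
row 1: diag=4, rhs=-48; c'=1/4, d'=-12
row 2: denom=8−1·1/4=31/4; d'=(56−1·-12)/(31/4)=272/31
back: M2=272/31
back: M1=-12−1/4·272/31=-440/31
M: M0=0, M1=-440/31, M2=272/31, M3=0
seg 0: a=4, c=M0/2=0, d=(M1−M0)/(6·1)=-220/93, b=Δ0−h0·(2M0+M1)/6=313/93
seg 1: a=5, c=M1/2=-220/31, d=(M2−M1)/(6·1)=356/93, b=Δ1−h1·(2M1+M2)/6=-347/93
seg 2: a=-2, c=M2/2=136/31, d=(M3−M2)/(6·3)=-136/279, b=Δ2−h2·(2M2+M3)/6=-599/93
t_q=17/4 → seg 2, τ=9/4; S=-2+-599/93·τ+136/31·τ²+-136/279·τ³=41/248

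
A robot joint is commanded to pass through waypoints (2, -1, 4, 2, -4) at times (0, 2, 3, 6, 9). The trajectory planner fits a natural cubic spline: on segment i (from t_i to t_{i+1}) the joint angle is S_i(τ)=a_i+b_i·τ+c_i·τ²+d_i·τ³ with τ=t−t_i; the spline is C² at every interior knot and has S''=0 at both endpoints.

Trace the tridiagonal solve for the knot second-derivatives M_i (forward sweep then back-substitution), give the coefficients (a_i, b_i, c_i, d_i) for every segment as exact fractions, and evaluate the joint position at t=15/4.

Δ: Δ0=-3/2, Δ1=5, Δ2=-2/3, Δ3=-2
row 1: diag=6, rhs=39; c'=1/6, d'=13/2
row 2: denom=8−1·1/6=47/6; d'=(-34−1·13/2)/(47/6)=-243/47
row 3: denom=12−3·18/47=510/47; d'=(-8−3·-243/47)/(510/47)=353/510
back: M3=353/510
back: M2=-243/47−18/47·353/510=-462/85
back: M1=13/2−1/6·-462/85=1259/170
M: M0=0, M1=1259/170, M2=-462/85, M3=353/510, M4=0
seg 0: a=2, c=M0/2=0, d=(M1−M0)/(6·2)=1259/2040, b=Δ0−h0·(2M0+M1)/6=-1012/255
seg 1: a=-1, c=M1/2=1259/340, d=(M2−M1)/(6·1)=-2183/1020, b=Δ1−h1·(2M1+M2)/6=1753/510
seg 2: a=4, c=M2/2=-231/85, d=(M3−M2)/(6·3)=625/1836, b=Δ2−h2·(2M2+M3)/6=4511/1020
seg 3: a=2, c=M3/2=353/1020, d=(M4−M3)/(6·3)=-353/9180, b=Δ3−h3·(2M3+M4)/6=-1373/510
t_q=15/4 → seg 2, τ=3/4; S=4+4511/1020·τ+-231/85·τ²+625/1836·τ³=129077/21760

  seg 0: a=2 b=-1012/255 c=0 d=1259/2040
  seg 1: a=-1 b=1753/510 c=1259/340 d=-2183/1020
  seg 2: a=4 b=4511/1020 c=-231/85 d=625/1836
  seg 3: a=2 b=-1373/510 c=353/1020 d=-353/9180
S(15/4) = 129077/21760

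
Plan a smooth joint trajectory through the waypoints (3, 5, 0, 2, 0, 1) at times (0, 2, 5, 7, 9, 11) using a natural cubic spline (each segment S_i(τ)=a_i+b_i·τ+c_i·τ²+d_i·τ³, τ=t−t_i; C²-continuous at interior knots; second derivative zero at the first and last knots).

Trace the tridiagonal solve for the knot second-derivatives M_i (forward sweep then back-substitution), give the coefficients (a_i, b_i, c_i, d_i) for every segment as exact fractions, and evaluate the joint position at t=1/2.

  seg 0: a=3 b=7018/3855 c=0 d=-3163/15420
  seg 1: a=5 b=-2471/3855 c=-3163/2570 d=6853/23130
  seg 2: a=0 b=-199/7710 c=369/257 d=-14231/30840
  seg 3: a=2 b=694/3855 c=-6851/5140 d=2291/6168
  seg 4: a=0 b=-5353/7710 c=1151/1285 d=-1151/7710
S(1/2) = 31947/8224

Δ: Δ0=1, Δ1=-5/3, Δ2=1, Δ3=-1, Δ4=1/2
row 1: diag=10, rhs=-16; c'=3/10, d'=-8/5
row 2: denom=10−3·3/10=91/10; d'=(16−3·-8/5)/(91/10)=16/7
row 3: denom=8−2·20/91=688/91; d'=(-12−2·16/7)/(688/91)=-377/172
row 4: denom=8−2·91/344=1285/172; d'=(9−2·-377/172)/(1285/172)=2302/1285
back: M4=2302/1285
back: M3=-377/172−91/344·2302/1285=-6851/2570
back: M2=16/7−20/91·-6851/2570=738/257
back: M1=-8/5−3/10·738/257=-3163/1285
M: M0=0, M1=-3163/1285, M2=738/257, M3=-6851/2570, M4=2302/1285, M5=0
seg 0: a=3, c=M0/2=0, d=(M1−M0)/(6·2)=-3163/15420, b=Δ0−h0·(2M0+M1)/6=7018/3855
seg 1: a=5, c=M1/2=-3163/2570, d=(M2−M1)/(6·3)=6853/23130, b=Δ1−h1·(2M1+M2)/6=-2471/3855
seg 2: a=0, c=M2/2=369/257, d=(M3−M2)/(6·2)=-14231/30840, b=Δ2−h2·(2M2+M3)/6=-199/7710
seg 3: a=2, c=M3/2=-6851/5140, d=(M4−M3)/(6·2)=2291/6168, b=Δ3−h3·(2M3+M4)/6=694/3855
seg 4: a=0, c=M4/2=1151/1285, d=(M5−M4)/(6·2)=-1151/7710, b=Δ4−h4·(2M4+M5)/6=-5353/7710
t_q=1/2 → seg 0, τ=1/2; S=3+7018/3855·τ+0·τ²+-3163/15420·τ³=31947/8224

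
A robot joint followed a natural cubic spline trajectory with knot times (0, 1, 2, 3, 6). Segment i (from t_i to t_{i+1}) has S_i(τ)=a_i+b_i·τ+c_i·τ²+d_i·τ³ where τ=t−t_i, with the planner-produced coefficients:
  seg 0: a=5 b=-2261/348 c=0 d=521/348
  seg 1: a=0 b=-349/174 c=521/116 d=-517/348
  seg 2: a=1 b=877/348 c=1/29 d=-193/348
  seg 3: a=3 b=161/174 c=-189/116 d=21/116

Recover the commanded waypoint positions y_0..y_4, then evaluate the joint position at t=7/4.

y_0=5 y_1=0 y_2=1 y_3=3 y_4=-4
S(7/4) = 2935/7424

y_0 = S_0(0) = a_0 = 5
y_1 = S_1(0) = a_1 = 0
y_2 = S_2(0) = a_2 = 1
y_3 = S_3(0) = a_3 = 3
y_4 = S_3(3) = -4
t_q=7/4 is in segment 1 (τ=3/4); S_1(τ)=2935/7424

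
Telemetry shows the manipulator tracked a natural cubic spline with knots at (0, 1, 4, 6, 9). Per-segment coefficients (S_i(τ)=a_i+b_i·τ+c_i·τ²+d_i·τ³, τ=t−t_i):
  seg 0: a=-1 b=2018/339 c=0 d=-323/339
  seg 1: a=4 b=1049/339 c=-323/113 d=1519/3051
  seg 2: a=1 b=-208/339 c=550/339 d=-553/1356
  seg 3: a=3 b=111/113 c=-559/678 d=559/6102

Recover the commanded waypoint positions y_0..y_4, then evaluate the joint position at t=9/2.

y_0=-1 y_1=4 y_2=1 y_3=3 y_4=1
S(9/2) = 3789/3616

y_0 = S_0(0) = a_0 = -1
y_1 = S_1(0) = a_1 = 4
y_2 = S_2(0) = a_2 = 1
y_3 = S_3(0) = a_3 = 3
y_4 = S_3(3) = 1
t_q=9/2 is in segment 2 (τ=1/2); S_2(τ)=3789/3616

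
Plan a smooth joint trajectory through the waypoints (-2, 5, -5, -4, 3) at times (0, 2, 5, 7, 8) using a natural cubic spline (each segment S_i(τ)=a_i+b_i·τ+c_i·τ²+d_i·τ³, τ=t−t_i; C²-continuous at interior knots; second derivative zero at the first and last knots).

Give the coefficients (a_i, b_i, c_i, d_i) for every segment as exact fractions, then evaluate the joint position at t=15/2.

  seg 0: a=-2 b=7789/1518 c=0 d=-619/1518
  seg 1: a=5 b=361/1518 c=-619/253 d=1907/4554
  seg 2: a=-5 b=-2380/759 c=669/506 d=1505/6072
  seg 3: a=-4 b=7783/1518 c=2843/1012 d=-2843/3036
S(15/2) = -6891/8096

Δ: Δ0=7/2, Δ1=-10/3, Δ2=1/2, Δ3=7
row 1: diag=10, rhs=-41; c'=3/10, d'=-41/10
row 2: denom=10−3·3/10=91/10; d'=(23−3·-41/10)/(91/10)=353/91
row 3: denom=6−2·20/91=506/91; d'=(39−2·353/91)/(506/91)=2843/506
back: M3=2843/506
back: M2=353/91−20/91·2843/506=669/253
back: M1=-41/10−3/10·669/253=-1238/253
M: M0=0, M1=-1238/253, M2=669/253, M3=2843/506, M4=0
seg 0: a=-2, c=M0/2=0, d=(M1−M0)/(6·2)=-619/1518, b=Δ0−h0·(2M0+M1)/6=7789/1518
seg 1: a=5, c=M1/2=-619/253, d=(M2−M1)/(6·3)=1907/4554, b=Δ1−h1·(2M1+M2)/6=361/1518
seg 2: a=-5, c=M2/2=669/506, d=(M3−M2)/(6·2)=1505/6072, b=Δ2−h2·(2M2+M3)/6=-2380/759
seg 3: a=-4, c=M3/2=2843/1012, d=(M4−M3)/(6·1)=-2843/3036, b=Δ3−h3·(2M3+M4)/6=7783/1518
t_q=15/2 → seg 3, τ=1/2; S=-4+7783/1518·τ+2843/1012·τ²+-2843/3036·τ³=-6891/8096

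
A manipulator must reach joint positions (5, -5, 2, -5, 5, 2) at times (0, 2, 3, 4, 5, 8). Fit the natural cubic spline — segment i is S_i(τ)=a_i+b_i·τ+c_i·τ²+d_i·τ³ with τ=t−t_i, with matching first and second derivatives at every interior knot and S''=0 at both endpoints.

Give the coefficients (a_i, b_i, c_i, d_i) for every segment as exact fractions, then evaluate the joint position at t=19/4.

Δ: Δ0=-5, Δ1=7, Δ2=-7, Δ3=10, Δ4=-1
row 1: diag=6, rhs=72; c'=1/6, d'=12
row 2: denom=4−1·1/6=23/6; d'=(-84−1·12)/(23/6)=-576/23
row 3: denom=4−1·6/23=86/23; d'=(102−1·-576/23)/(86/23)=1461/43
row 4: denom=8−1·23/86=665/86; d'=(-66−1·1461/43)/(665/86)=-8598/665
back: M4=-8598/665
back: M3=1461/43−23/86·-8598/665=24894/665
back: M2=-576/23−6/23·24894/665=-23148/665
back: M1=12−1/6·-23148/665=11838/665
M: M0=0, M1=11838/665, M2=-23148/665, M3=24894/665, M4=-8598/665, M5=0
seg 0: a=5, c=M0/2=0, d=(M1−M0)/(6·2)=1973/1330, b=Δ0−h0·(2M0+M1)/6=-7271/665
seg 1: a=-5, c=M1/2=5919/665, d=(M2−M1)/(6·1)=-833/95, b=Δ1−h1·(2M1+M2)/6=4567/665
seg 2: a=2, c=M2/2=-11574/665, d=(M3−M2)/(6·1)=8007/665, b=Δ2−h2·(2M2+M3)/6=-1088/665
seg 3: a=-5, c=M3/2=12447/665, d=(M4−M3)/(6·1)=-5582/665, b=Δ3−h3·(2M3+M4)/6=-43/133
seg 4: a=5, c=M4/2=-4299/665, d=(M5−M4)/(6·3)=1433/1995, b=Δ4−h4·(2M4+M5)/6=7933/665
t_q=19/4 → seg 3, τ=3/4; S=-5+-43/133·τ+12447/665·τ²+-5582/665·τ³=37129/21280

  seg 0: a=5 b=-7271/665 c=0 d=1973/1330
  seg 1: a=-5 b=4567/665 c=5919/665 d=-833/95
  seg 2: a=2 b=-1088/665 c=-11574/665 d=8007/665
  seg 3: a=-5 b=-43/133 c=12447/665 d=-5582/665
  seg 4: a=5 b=7933/665 c=-4299/665 d=1433/1995
S(19/4) = 37129/21280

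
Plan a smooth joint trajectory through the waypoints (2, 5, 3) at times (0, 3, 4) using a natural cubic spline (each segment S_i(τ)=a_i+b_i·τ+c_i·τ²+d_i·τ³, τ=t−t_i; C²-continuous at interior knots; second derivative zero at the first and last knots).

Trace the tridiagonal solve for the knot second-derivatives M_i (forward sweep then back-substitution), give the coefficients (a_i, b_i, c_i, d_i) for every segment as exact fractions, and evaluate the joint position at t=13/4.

Δ: Δ0=1, Δ1=-2
row 1: diag=8, rhs=-18; c'=1/8, d'=-9/4
back: M1=-9/4
M: M0=0, M1=-9/4, M2=0
seg 0: a=2, c=M0/2=0, d=(M1−M0)/(6·3)=-1/8, b=Δ0−h0·(2M0+M1)/6=17/8
seg 1: a=5, c=M1/2=-9/8, d=(M2−M1)/(6·1)=3/8, b=Δ1−h1·(2M1+M2)/6=-5/4
t_q=13/4 → seg 1, τ=1/4; S=5+-5/4·τ+-9/8·τ²+3/8·τ³=2367/512

  seg 0: a=2 b=17/8 c=0 d=-1/8
  seg 1: a=5 b=-5/4 c=-9/8 d=3/8
S(13/4) = 2367/512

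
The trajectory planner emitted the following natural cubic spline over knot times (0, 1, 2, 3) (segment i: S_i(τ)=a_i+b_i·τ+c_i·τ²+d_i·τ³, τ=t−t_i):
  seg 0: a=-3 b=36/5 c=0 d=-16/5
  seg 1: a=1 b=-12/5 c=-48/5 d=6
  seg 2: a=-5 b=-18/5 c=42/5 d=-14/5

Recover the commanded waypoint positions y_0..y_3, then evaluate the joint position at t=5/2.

y_0=-3 y_1=1 y_2=-5 y_3=-3
S(5/2) = -101/20

y_0 = S_0(0) = a_0 = -3
y_1 = S_1(0) = a_1 = 1
y_2 = S_2(0) = a_2 = -5
y_3 = S_2(1) = -3
t_q=5/2 is in segment 2 (τ=1/2); S_2(τ)=-101/20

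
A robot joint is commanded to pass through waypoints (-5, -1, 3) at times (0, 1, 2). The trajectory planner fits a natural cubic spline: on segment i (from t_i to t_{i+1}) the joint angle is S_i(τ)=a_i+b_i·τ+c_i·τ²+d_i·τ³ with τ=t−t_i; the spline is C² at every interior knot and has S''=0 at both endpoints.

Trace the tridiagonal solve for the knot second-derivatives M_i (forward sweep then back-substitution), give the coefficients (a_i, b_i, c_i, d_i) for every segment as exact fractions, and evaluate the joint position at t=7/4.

  seg 0: a=-5 b=4 c=0 d=0
  seg 1: a=-1 b=4 c=0 d=0
S(7/4) = 2

Δ: Δ0=4, Δ1=4
row 1: diag=4, rhs=0; c'=1/4, d'=0
back: M1=0
M: M0=0, M1=0, M2=0
seg 0: a=-5, c=M0/2=0, d=(M1−M0)/(6·1)=0, b=Δ0−h0·(2M0+M1)/6=4
seg 1: a=-1, c=M1/2=0, d=(M2−M1)/(6·1)=0, b=Δ1−h1·(2M1+M2)/6=4
t_q=7/4 → seg 1, τ=3/4; S=-1+4·τ+0·τ²+0·τ³=2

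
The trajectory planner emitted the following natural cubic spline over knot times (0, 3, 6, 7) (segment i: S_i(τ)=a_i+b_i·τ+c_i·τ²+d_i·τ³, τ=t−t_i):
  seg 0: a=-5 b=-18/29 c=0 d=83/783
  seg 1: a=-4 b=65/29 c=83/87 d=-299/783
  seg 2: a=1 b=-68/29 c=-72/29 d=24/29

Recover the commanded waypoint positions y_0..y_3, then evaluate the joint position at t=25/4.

y_0=-5 y_1=-4 y_2=1 y_3=-3
S(25/4) = 63/232

y_0 = S_0(0) = a_0 = -5
y_1 = S_1(0) = a_1 = -4
y_2 = S_2(0) = a_2 = 1
y_3 = S_2(1) = -3
t_q=25/4 is in segment 2 (τ=1/4); S_2(τ)=63/232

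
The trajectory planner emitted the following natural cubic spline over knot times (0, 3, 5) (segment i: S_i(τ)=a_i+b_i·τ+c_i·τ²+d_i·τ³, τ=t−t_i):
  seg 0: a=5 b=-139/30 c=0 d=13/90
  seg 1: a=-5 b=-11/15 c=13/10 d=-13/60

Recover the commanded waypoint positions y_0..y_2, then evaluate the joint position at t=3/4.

y_0 = S_0(0) = a_0 = 5
y_1 = S_1(0) = a_1 = -5
y_2 = S_1(2) = -3
t_q=3/4 is in segment 0 (τ=3/4); S_0(τ)=203/128

y_0=5 y_1=-5 y_2=-3
S(3/4) = 203/128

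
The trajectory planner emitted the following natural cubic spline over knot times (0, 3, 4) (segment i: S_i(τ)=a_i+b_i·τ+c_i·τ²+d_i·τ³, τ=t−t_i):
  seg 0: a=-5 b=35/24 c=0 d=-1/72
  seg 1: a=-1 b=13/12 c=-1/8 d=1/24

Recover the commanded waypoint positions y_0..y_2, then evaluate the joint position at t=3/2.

y_0 = S_0(0) = a_0 = -5
y_1 = S_1(0) = a_1 = -1
y_2 = S_1(1) = 0
t_q=3/2 is in segment 0 (τ=3/2); S_0(τ)=-183/64

y_0=-5 y_1=-1 y_2=0
S(3/2) = -183/64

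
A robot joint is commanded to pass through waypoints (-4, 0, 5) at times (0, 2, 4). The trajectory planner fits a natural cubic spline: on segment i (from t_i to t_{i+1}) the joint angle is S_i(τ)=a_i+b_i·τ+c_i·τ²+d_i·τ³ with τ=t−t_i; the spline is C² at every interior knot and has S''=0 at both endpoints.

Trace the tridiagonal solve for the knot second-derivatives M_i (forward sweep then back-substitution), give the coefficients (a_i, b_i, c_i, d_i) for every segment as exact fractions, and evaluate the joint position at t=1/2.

  seg 0: a=-4 b=15/8 c=0 d=1/32
  seg 1: a=0 b=9/4 c=3/16 d=-1/32
S(1/2) = -783/256

Δ: Δ0=2, Δ1=5/2
row 1: diag=8, rhs=3; c'=1/4, d'=3/8
back: M1=3/8
M: M0=0, M1=3/8, M2=0
seg 0: a=-4, c=M0/2=0, d=(M1−M0)/(6·2)=1/32, b=Δ0−h0·(2M0+M1)/6=15/8
seg 1: a=0, c=M1/2=3/16, d=(M2−M1)/(6·2)=-1/32, b=Δ1−h1·(2M1+M2)/6=9/4
t_q=1/2 → seg 0, τ=1/2; S=-4+15/8·τ+0·τ²+1/32·τ³=-783/256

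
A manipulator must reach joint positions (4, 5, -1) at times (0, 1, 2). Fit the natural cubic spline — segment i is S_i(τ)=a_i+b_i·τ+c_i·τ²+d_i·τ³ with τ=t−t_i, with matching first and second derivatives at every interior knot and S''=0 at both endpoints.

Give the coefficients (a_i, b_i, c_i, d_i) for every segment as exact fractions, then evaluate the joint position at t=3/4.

Δ: Δ0=1, Δ1=-6
row 1: diag=4, rhs=-42; c'=1/4, d'=-21/2
back: M1=-21/2
M: M0=0, M1=-21/2, M2=0
seg 0: a=4, c=M0/2=0, d=(M1−M0)/(6·1)=-7/4, b=Δ0−h0·(2M0+M1)/6=11/4
seg 1: a=5, c=M1/2=-21/4, d=(M2−M1)/(6·1)=7/4, b=Δ1−h1·(2M1+M2)/6=-5/2
t_q=3/4 → seg 0, τ=3/4; S=4+11/4·τ+0·τ²+-7/4·τ³=1363/256

  seg 0: a=4 b=11/4 c=0 d=-7/4
  seg 1: a=5 b=-5/2 c=-21/4 d=7/4
S(3/4) = 1363/256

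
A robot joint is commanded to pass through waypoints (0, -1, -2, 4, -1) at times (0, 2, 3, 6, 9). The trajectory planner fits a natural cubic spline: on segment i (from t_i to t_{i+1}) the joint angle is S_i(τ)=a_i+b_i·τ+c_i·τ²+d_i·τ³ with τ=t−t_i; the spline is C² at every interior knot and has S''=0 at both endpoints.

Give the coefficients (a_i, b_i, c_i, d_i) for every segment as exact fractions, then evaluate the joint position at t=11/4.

Δ: Δ0=-1/2, Δ1=-1, Δ2=2, Δ3=-5/3
row 1: diag=6, rhs=-3; c'=1/6, d'=-1/2
row 2: denom=8−1·1/6=47/6; d'=(18−1·-1/2)/(47/6)=111/47
row 3: denom=12−3·18/47=510/47; d'=(-22−3·111/47)/(510/47)=-1367/510
back: M3=-1367/510
back: M2=111/47−18/47·-1367/510=288/85
back: M1=-1/2−1/6·288/85=-181/170
M: M0=0, M1=-181/170, M2=288/85, M3=-1367/510, M4=0
seg 0: a=0, c=M0/2=0, d=(M1−M0)/(6·2)=-181/2040, b=Δ0−h0·(2M0+M1)/6=-37/255
seg 1: a=-1, c=M1/2=-181/340, d=(M2−M1)/(6·1)=757/1020, b=Δ1−h1·(2M1+M2)/6=-617/510
seg 2: a=-2, c=M2/2=144/85, d=(M3−M2)/(6·3)=-619/1836, b=Δ2−h2·(2M2+M3)/6=-49/1020
seg 3: a=4, c=M3/2=-1367/1020, d=(M4−M3)/(6·3)=1367/9180, b=Δ3−h3·(2M3+M4)/6=517/510
t_q=11/4 → seg 1, τ=3/4; S=-1+-617/510·τ+-181/340·τ²+757/1020·τ³=-41207/21760

  seg 0: a=0 b=-37/255 c=0 d=-181/2040
  seg 1: a=-1 b=-617/510 c=-181/340 d=757/1020
  seg 2: a=-2 b=-49/1020 c=144/85 d=-619/1836
  seg 3: a=4 b=517/510 c=-1367/1020 d=1367/9180
S(11/4) = -41207/21760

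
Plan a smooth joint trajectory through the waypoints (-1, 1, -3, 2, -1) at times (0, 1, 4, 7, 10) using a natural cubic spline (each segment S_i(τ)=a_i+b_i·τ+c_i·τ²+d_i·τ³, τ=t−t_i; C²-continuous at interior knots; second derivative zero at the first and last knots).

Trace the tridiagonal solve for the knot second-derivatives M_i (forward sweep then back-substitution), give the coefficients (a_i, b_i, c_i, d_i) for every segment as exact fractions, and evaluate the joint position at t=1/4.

Δ: Δ0=2, Δ1=-4/3, Δ2=5/3, Δ3=-1
row 1: diag=8, rhs=-20; c'=3/8, d'=-5/2
row 2: denom=12−3·3/8=87/8; d'=(18−3·-5/2)/(87/8)=68/29
row 3: denom=12−3·8/29=324/29; d'=(-16−3·68/29)/(324/29)=-167/81
back: M3=-167/81
back: M2=68/29−8/29·-167/81=236/81
back: M1=-5/2−3/8·236/81=-97/27
M: M0=0, M1=-97/27, M2=236/81, M3=-167/81, M4=0
seg 0: a=-1, c=M0/2=0, d=(M1−M0)/(6·1)=-97/162, b=Δ0−h0·(2M0+M1)/6=421/162
seg 1: a=1, c=M1/2=-97/54, d=(M2−M1)/(6·3)=527/1458, b=Δ1−h1·(2M1+M2)/6=65/81
seg 2: a=-3, c=M2/2=118/81, d=(M3−M2)/(6·3)=-403/1458, b=Δ2−h2·(2M2+M3)/6=-35/162
seg 3: a=2, c=M3/2=-167/162, d=(M4−M3)/(6·3)=167/1458, b=Δ3−h3·(2M3+M4)/6=86/81
t_q=1/4 → seg 0, τ=1/4; S=-1+421/162·τ+0·τ²+-97/162·τ³=-1243/3456

  seg 0: a=-1 b=421/162 c=0 d=-97/162
  seg 1: a=1 b=65/81 c=-97/54 d=527/1458
  seg 2: a=-3 b=-35/162 c=118/81 d=-403/1458
  seg 3: a=2 b=86/81 c=-167/162 d=167/1458
S(1/4) = -1243/3456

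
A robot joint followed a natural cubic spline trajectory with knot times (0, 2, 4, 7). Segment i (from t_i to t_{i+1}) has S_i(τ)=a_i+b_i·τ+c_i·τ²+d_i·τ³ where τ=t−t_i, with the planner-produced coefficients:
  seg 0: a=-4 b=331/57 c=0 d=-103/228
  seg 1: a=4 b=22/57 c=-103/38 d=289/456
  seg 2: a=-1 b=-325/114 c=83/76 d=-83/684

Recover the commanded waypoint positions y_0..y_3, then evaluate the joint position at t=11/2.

y_0 = S_0(0) = a_0 = -4
y_1 = S_1(0) = a_1 = 4
y_2 = S_2(0) = a_2 = -1
y_3 = S_2(3) = -3
t_q=11/2 is in segment 2 (τ=3/2); S_2(τ)=-1963/608

y_0=-4 y_1=4 y_2=-1 y_3=-3
S(11/2) = -1963/608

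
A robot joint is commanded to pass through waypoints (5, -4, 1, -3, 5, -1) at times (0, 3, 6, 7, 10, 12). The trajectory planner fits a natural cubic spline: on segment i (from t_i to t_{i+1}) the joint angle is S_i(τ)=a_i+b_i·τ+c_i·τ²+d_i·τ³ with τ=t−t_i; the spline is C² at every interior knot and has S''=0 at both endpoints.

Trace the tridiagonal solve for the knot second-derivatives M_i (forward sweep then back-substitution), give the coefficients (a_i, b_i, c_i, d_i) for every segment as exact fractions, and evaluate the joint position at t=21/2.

Δ: Δ0=-3, Δ1=5/3, Δ2=-4, Δ3=8/3, Δ4=-3
row 1: diag=12, rhs=28; c'=1/4, d'=7/3
row 2: denom=8−3·1/4=29/4; d'=(-34−3·7/3)/(29/4)=-164/29
row 3: denom=8−1·4/29=228/29; d'=(40−1·-164/29)/(228/29)=331/57
row 4: denom=10−3·29/76=673/76; d'=(-34−3·331/57)/(673/76)=-3908/673
back: M4=-3908/673
back: M3=331/57−29/76·-3908/673=16198/2019
back: M2=-164/29−4/29·16198/2019=-13652/2019
back: M1=7/3−1/4·-13652/2019=2708/673
M: M0=0, M1=2708/673, M2=-13652/2019, M3=16198/2019, M4=-3908/673, M5=0
seg 0: a=5, c=M0/2=0, d=(M1−M0)/(6·3)=1354/6057, b=Δ0−h0·(2M0+M1)/6=-3373/673
seg 1: a=-4, c=M1/2=1354/673, d=(M2−M1)/(6·3)=-10888/18171, b=Δ1−h1·(2M1+M2)/6=689/673
seg 2: a=1, c=M2/2=-6826/2019, d=(M3−M2)/(6·1)=4975/2019, b=Δ2−h2·(2M2+M3)/6=-2075/673
seg 3: a=-3, c=M3/2=8099/2019, d=(M4−M3)/(6·3)=-13961/18171, b=Δ3−h3·(2M3+M4)/6=-4952/2019
seg 4: a=5, c=M4/2=-1954/673, d=(M5−M4)/(6·2)=977/2019, b=Δ4−h4·(2M4+M5)/6=1759/2019
t_q=21/2 → seg 4, τ=1/2; S=5+1759/2019·τ+-1954/673·τ²+977/2019·τ³=25683/5384

  seg 0: a=5 b=-3373/673 c=0 d=1354/6057
  seg 1: a=-4 b=689/673 c=1354/673 d=-10888/18171
  seg 2: a=1 b=-2075/673 c=-6826/2019 d=4975/2019
  seg 3: a=-3 b=-4952/2019 c=8099/2019 d=-13961/18171
  seg 4: a=5 b=1759/2019 c=-1954/673 d=977/2019
S(21/2) = 25683/5384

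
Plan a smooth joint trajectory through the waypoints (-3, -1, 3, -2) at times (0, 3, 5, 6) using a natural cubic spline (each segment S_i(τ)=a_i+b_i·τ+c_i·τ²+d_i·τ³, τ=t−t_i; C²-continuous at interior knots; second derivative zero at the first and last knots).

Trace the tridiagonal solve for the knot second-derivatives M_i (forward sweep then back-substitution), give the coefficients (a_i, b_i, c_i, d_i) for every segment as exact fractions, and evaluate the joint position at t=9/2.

  seg 0: a=-3 b=-43/84 c=0 d=11/84
  seg 1: a=-1 b=127/42 c=33/28 d=-71/84
  seg 2: a=3 b=-101/42 c=-109/28 d=109/84
S(9/2) = 747/224

Δ: Δ0=2/3, Δ1=2, Δ2=-5
row 1: diag=10, rhs=8; c'=1/5, d'=4/5
row 2: denom=6−2·1/5=28/5; d'=(-42−2·4/5)/(28/5)=-109/14
back: M2=-109/14
back: M1=4/5−1/5·-109/14=33/14
M: M0=0, M1=33/14, M2=-109/14, M3=0
seg 0: a=-3, c=M0/2=0, d=(M1−M0)/(6·3)=11/84, b=Δ0−h0·(2M0+M1)/6=-43/84
seg 1: a=-1, c=M1/2=33/28, d=(M2−M1)/(6·2)=-71/84, b=Δ1−h1·(2M1+M2)/6=127/42
seg 2: a=3, c=M2/2=-109/28, d=(M3−M2)/(6·1)=109/84, b=Δ2−h2·(2M2+M3)/6=-101/42
t_q=9/2 → seg 1, τ=3/2; S=-1+127/42·τ+33/28·τ²+-71/84·τ³=747/224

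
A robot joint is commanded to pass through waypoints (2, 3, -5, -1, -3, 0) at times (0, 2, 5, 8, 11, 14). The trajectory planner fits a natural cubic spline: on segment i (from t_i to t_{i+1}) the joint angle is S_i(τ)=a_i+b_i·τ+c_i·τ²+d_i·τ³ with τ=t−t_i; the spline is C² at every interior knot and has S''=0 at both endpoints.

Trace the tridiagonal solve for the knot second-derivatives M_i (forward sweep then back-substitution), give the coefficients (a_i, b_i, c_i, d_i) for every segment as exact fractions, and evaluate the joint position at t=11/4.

Δ: Δ0=1/2, Δ1=-8/3, Δ2=4/3, Δ3=-2/3, Δ4=1
row 1: diag=10, rhs=-19; c'=3/10, d'=-19/10
row 2: denom=12−3·3/10=111/10; d'=(24−3·-19/10)/(111/10)=99/37
row 3: denom=12−3·10/37=414/37; d'=(-12−3·99/37)/(414/37)=-247/138
row 4: denom=12−3·37/138=515/46; d'=(10−3·-247/138)/(515/46)=707/515
back: M4=707/515
back: M3=-247/138−37/138·707/515=-3334/1545
back: M2=99/37−10/37·-3334/1545=1007/309
back: M1=-19/10−3/10·1007/309=-1482/515
M: M0=0, M1=-1482/515, M2=1007/309, M3=-3334/1545, M4=707/515, M5=0
seg 0: a=2, c=M0/2=0, d=(M1−M0)/(6·2)=-247/1030, b=Δ0−h0·(2M0+M1)/6=1503/1030
seg 1: a=3, c=M1/2=-741/515, d=(M2−M1)/(6·3)=9481/27810, b=Δ1−h1·(2M1+M2)/6=-1461/1030
seg 2: a=-5, c=M2/2=1007/618, d=(M3−M2)/(6·3)=-8369/27810, b=Δ2−h2·(2M2+M3)/6=-436/515
seg 3: a=-1, c=M3/2=-1667/1545, d=(M4−M3)/(6·3)=1091/5562, b=Δ3−h3·(2M3+M4)/6=829/1030
seg 4: a=-3, c=M4/2=707/1030, d=(M5−M4)/(6·3)=-707/9270, b=Δ4−h4·(2M4+M5)/6=-192/515
t_q=11/4 → seg 1, τ=3/4; S=3+-1461/1030·τ+-741/515·τ²+9481/27810·τ³=83761/65920

  seg 0: a=2 b=1503/1030 c=0 d=-247/1030
  seg 1: a=3 b=-1461/1030 c=-741/515 d=9481/27810
  seg 2: a=-5 b=-436/515 c=1007/618 d=-8369/27810
  seg 3: a=-1 b=829/1030 c=-1667/1545 d=1091/5562
  seg 4: a=-3 b=-192/515 c=707/1030 d=-707/9270
S(11/4) = 83761/65920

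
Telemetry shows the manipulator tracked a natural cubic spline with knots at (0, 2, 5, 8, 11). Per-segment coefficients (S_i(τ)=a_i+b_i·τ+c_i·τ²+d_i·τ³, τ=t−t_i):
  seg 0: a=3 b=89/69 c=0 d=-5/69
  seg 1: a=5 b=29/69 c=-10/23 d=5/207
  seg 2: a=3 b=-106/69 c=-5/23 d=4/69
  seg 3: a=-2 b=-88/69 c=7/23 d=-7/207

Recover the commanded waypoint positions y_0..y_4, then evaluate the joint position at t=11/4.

y_0=3 y_1=5 y_2=3 y_3=-2 y_4=-4
S(11/4) = 7479/1472

y_0 = S_0(0) = a_0 = 3
y_1 = S_1(0) = a_1 = 5
y_2 = S_2(0) = a_2 = 3
y_3 = S_3(0) = a_3 = -2
y_4 = S_3(3) = -4
t_q=11/4 is in segment 1 (τ=3/4); S_1(τ)=7479/1472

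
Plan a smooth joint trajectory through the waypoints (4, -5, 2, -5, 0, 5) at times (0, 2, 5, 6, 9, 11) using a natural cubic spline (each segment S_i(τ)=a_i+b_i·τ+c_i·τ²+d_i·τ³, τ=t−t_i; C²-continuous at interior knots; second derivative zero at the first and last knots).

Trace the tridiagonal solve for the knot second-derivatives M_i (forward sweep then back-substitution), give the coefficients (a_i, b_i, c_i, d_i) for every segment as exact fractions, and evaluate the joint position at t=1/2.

Δ: Δ0=-9/2, Δ1=7/3, Δ2=-7, Δ3=5/3, Δ4=5/2
row 1: diag=10, rhs=41; c'=3/10, d'=41/10
row 2: denom=8−3·3/10=71/10; d'=(-56−3·41/10)/(71/10)=-683/71
row 3: denom=8−1·10/71=558/71; d'=(52−1·-683/71)/(558/71)=4375/558
row 4: denom=10−3·71/186=549/62; d'=(5−3·4375/558)/(549/62)=-3445/1647
back: M4=-3445/1647
back: M3=4375/558−71/186·-3445/1647=42685/4941
back: M2=-683/71−10/71·42685/4941=-53543/4941
back: M1=41/10−3/10·-53543/4941=12107/1647
M: M0=0, M1=12107/1647, M2=-53543/4941, M3=42685/4941, M4=-3445/1647, M5=0
seg 0: a=4, c=M0/2=0, d=(M1−M0)/(6·2)=12107/19764, b=Δ0−h0·(2M0+M1)/6=-68683/9882
seg 1: a=-5, c=M1/2=12107/3294, d=(M2−M1)/(6·3)=-44932/44469, b=Δ1−h1·(2M1+M2)/6=3959/9882
seg 2: a=2, c=M2/2=-53543/9882, d=(M3−M2)/(6·1)=198/61, b=Δ2−h2·(2M2+M3)/6=-47707/9882
seg 3: a=-5, c=M3/2=42685/9882, d=(M4−M3)/(6·3)=-26510/44469, b=Δ3−h3·(2M3+M4)/6=-58565/9882
seg 4: a=0, c=M4/2=-3445/3294, d=(M5−M4)/(6·2)=3445/19764, b=Δ4−h4·(2M4+M5)/6=38485/9882
t_q=1/2 → seg 0, τ=1/2; S=4+-68683/9882·τ+0·τ²+12107/19764·τ³=31697/52704

  seg 0: a=4 b=-68683/9882 c=0 d=12107/19764
  seg 1: a=-5 b=3959/9882 c=12107/3294 d=-44932/44469
  seg 2: a=2 b=-47707/9882 c=-53543/9882 d=198/61
  seg 3: a=-5 b=-58565/9882 c=42685/9882 d=-26510/44469
  seg 4: a=0 b=38485/9882 c=-3445/3294 d=3445/19764
S(1/2) = 31697/52704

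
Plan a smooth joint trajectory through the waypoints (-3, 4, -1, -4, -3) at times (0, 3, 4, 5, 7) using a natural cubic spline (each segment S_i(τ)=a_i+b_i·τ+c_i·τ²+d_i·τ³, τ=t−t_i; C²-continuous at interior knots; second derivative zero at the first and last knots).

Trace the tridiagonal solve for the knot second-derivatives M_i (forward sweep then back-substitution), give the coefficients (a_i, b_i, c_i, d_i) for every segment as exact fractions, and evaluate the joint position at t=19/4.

  seg 0: a=-3 b=5681/1068 c=0 d=-1063/3204
  seg 1: a=4 b=-1943/534 c=-1063/356 d=1735/1068
  seg 2: a=-1 b=-5059/1068 c=168/89 d=-161/1068
  seg 3: a=-4 b=-755/534 c=511/356 d=-511/2136
S(19/4) = -80985/22784

Δ: Δ0=7/3, Δ1=-5, Δ2=-3, Δ3=1/2
row 1: diag=8, rhs=-44; c'=1/8, d'=-11/2
row 2: denom=4−1·1/8=31/8; d'=(12−1·-11/2)/(31/8)=140/31
row 3: denom=6−1·8/31=178/31; d'=(21−1·140/31)/(178/31)=511/178
back: M3=511/178
back: M2=140/31−8/31·511/178=336/89
back: M1=-11/2−1/8·336/89=-1063/178
M: M0=0, M1=-1063/178, M2=336/89, M3=511/178, M4=0
seg 0: a=-3, c=M0/2=0, d=(M1−M0)/(6·3)=-1063/3204, b=Δ0−h0·(2M0+M1)/6=5681/1068
seg 1: a=4, c=M1/2=-1063/356, d=(M2−M1)/(6·1)=1735/1068, b=Δ1−h1·(2M1+M2)/6=-1943/534
seg 2: a=-1, c=M2/2=168/89, d=(M3−M2)/(6·1)=-161/1068, b=Δ2−h2·(2M2+M3)/6=-5059/1068
seg 3: a=-4, c=M3/2=511/356, d=(M4−M3)/(6·2)=-511/2136, b=Δ3−h3·(2M3+M4)/6=-755/534
t_q=19/4 → seg 2, τ=3/4; S=-1+-5059/1068·τ+168/89·τ²+-161/1068·τ³=-80985/22784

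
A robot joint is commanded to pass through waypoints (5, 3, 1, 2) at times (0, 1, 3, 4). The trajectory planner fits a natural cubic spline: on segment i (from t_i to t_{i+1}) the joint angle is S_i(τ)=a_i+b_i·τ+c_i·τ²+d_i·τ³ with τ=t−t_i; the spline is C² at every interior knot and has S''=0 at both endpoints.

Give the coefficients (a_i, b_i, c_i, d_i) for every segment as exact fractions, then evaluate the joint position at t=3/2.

Δ: Δ0=-2, Δ1=-1, Δ2=1
row 1: diag=6, rhs=6; c'=1/3, d'=1
row 2: denom=6−2·1/3=16/3; d'=(12−2·1)/(16/3)=15/8
back: M2=15/8
back: M1=1−1/3·15/8=3/8
M: M0=0, M1=3/8, M2=15/8, M3=0
seg 0: a=5, c=M0/2=0, d=(M1−M0)/(6·1)=1/16, b=Δ0−h0·(2M0+M1)/6=-33/16
seg 1: a=3, c=M1/2=3/16, d=(M2−M1)/(6·2)=1/8, b=Δ1−h1·(2M1+M2)/6=-15/8
seg 2: a=1, c=M2/2=15/16, d=(M3−M2)/(6·1)=-5/16, b=Δ2−h2·(2M2+M3)/6=3/8
t_q=3/2 → seg 1, τ=1/2; S=3+-15/8·τ+3/16·τ²+1/8·τ³=17/8

  seg 0: a=5 b=-33/16 c=0 d=1/16
  seg 1: a=3 b=-15/8 c=3/16 d=1/8
  seg 2: a=1 b=3/8 c=15/16 d=-5/16
S(3/2) = 17/8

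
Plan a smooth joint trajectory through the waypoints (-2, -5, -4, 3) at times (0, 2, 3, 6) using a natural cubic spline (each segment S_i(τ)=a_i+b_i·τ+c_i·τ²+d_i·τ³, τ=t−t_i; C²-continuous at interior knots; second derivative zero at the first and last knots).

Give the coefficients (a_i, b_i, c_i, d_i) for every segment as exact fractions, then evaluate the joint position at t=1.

  seg 0: a=-2 b=-647/282 c=0 d=28/141
  seg 1: a=-5 b=25/282 c=56/47 d=-79/282
  seg 2: a=-4 b=230/141 c=33/94 d=-11/282
S(1) = -385/94

Δ: Δ0=-3/2, Δ1=1, Δ2=7/3
row 1: diag=6, rhs=15; c'=1/6, d'=5/2
row 2: denom=8−1·1/6=47/6; d'=(8−1·5/2)/(47/6)=33/47
back: M2=33/47
back: M1=5/2−1/6·33/47=112/47
M: M0=0, M1=112/47, M2=33/47, M3=0
seg 0: a=-2, c=M0/2=0, d=(M1−M0)/(6·2)=28/141, b=Δ0−h0·(2M0+M1)/6=-647/282
seg 1: a=-5, c=M1/2=56/47, d=(M2−M1)/(6·1)=-79/282, b=Δ1−h1·(2M1+M2)/6=25/282
seg 2: a=-4, c=M2/2=33/94, d=(M3−M2)/(6·3)=-11/282, b=Δ2−h2·(2M2+M3)/6=230/141
t_q=1 → seg 0, τ=1; S=-2+-647/282·τ+0·τ²+28/141·τ³=-385/94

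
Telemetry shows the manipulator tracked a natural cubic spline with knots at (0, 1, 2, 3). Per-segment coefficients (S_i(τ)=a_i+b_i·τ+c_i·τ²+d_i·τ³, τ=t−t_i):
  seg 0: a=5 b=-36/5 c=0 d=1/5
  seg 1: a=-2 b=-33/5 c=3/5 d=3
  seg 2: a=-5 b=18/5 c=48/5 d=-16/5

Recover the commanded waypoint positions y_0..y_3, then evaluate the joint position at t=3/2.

y_0=5 y_1=-2 y_2=-5 y_3=5
S(3/2) = -191/40

y_0 = S_0(0) = a_0 = 5
y_1 = S_1(0) = a_1 = -2
y_2 = S_2(0) = a_2 = -5
y_3 = S_2(1) = 5
t_q=3/2 is in segment 1 (τ=1/2); S_1(τ)=-191/40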